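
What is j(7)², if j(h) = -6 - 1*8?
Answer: 196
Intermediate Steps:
j(h) = -14 (j(h) = -6 - 8 = -14)
j(7)² = (-14)² = 196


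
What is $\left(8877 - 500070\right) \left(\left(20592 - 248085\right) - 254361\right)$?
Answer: $236683311822$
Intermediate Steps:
$\left(8877 - 500070\right) \left(\left(20592 - 248085\right) - 254361\right) = - 491193 \left(-227493 - 254361\right) = \left(-491193\right) \left(-481854\right) = 236683311822$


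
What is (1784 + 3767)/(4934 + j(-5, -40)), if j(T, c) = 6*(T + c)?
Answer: 5551/4664 ≈ 1.1902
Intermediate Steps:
j(T, c) = 6*T + 6*c
(1784 + 3767)/(4934 + j(-5, -40)) = (1784 + 3767)/(4934 + (6*(-5) + 6*(-40))) = 5551/(4934 + (-30 - 240)) = 5551/(4934 - 270) = 5551/4664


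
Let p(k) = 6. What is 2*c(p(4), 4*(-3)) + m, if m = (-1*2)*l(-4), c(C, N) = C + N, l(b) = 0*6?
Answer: -12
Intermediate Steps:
l(b) = 0
m = 0 (m = -1*2*0 = -2*0 = 0)
2*c(p(4), 4*(-3)) + m = 2*(6 + 4*(-3)) + 0 = 2*(6 - 12) + 0 = 2*(-6) + 0 = -12 + 0 = -12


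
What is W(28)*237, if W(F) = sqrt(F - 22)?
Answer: 237*sqrt(6) ≈ 580.53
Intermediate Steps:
W(F) = sqrt(-22 + F)
W(28)*237 = sqrt(-22 + 28)*237 = sqrt(6)*237 = 237*sqrt(6)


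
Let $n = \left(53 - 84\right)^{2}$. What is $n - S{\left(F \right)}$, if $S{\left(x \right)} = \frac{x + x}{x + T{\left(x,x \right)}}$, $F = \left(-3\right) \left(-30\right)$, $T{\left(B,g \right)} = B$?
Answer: $960$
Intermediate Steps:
$F = 90$
$S{\left(x \right)} = 1$ ($S{\left(x \right)} = \frac{x + x}{x + x} = \frac{2 x}{2 x} = 2 x \frac{1}{2 x} = 1$)
$n = 961$ ($n = \left(-31\right)^{2} = 961$)
$n - S{\left(F \right)} = 961 - 1 = 960$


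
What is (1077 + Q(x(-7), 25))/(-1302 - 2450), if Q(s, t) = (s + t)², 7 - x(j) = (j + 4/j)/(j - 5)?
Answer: -14542537/26474112 ≈ -0.54931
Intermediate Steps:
x(j) = 7 - (j + 4/j)/(-5 + j) (x(j) = 7 - (j + 4/j)/(j - 5) = 7 - (j + 4/j)/(-5 + j))
(1077 + Q(x(-7), 25))/(-1302 - 2450) = (1077 + ((-4 - 35*(-7) + 6*(-7)²)/((-7)*(-5 - 7)) + 25)²)/(-1302 - 2450) = (1077 + (-⅐*(-4 + 245 + 6*49)/(-12) + 25)²)/(-3752) = (1077 + (-⅐*(-1/12)*(-4 + 245 + 294) + 25)²)*(-1/3752) = (1077 + (-⅐*(-1/12)*535 + 25)²)*(-1/3752) = (1077 + (535/84 + 25)²)*(-1/3752) = (1077 + (2635/84)²)*(-1/3752) = (1077 + 6943225/7056)*(-1/3752) = (14542537/7056)*(-1/3752) = -14542537/26474112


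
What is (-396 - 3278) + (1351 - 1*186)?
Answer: -2509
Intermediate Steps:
(-396 - 3278) + (1351 - 1*186) = -3674 + (1351 - 186) = -3674 + 1165 = -2509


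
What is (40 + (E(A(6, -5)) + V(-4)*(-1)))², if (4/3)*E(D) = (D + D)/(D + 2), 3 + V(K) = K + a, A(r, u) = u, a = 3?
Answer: 8649/4 ≈ 2162.3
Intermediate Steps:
V(K) = K (V(K) = -3 + (K + 3) = -3 + (3 + K) = K)
E(D) = 3*D/(2*(2 + D)) (E(D) = 3*((D + D)/(D + 2))/4 = 3*((2*D)/(2 + D))/4 = 3*(2*D/(2 + D))/4 = 3*D/(2*(2 + D)))
(40 + (E(A(6, -5)) + V(-4)*(-1)))² = (40 + ((3/2)*(-5)/(2 - 5) - 4*(-1)))² = (40 + ((3/2)*(-5)/(-3) + 4))² = (40 + ((3/2)*(-5)*(-⅓) + 4))² = (40 + (5/2 + 4))² = (40 + 13/2)² = (93/2)² = 8649/4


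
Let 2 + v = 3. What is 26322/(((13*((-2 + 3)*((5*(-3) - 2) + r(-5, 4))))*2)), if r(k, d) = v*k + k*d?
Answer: -4387/182 ≈ -24.104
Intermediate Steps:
v = 1 (v = -2 + 3 = 1)
r(k, d) = k + d*k (r(k, d) = 1*k + k*d = k + d*k)
26322/(((13*((-2 + 3)*((5*(-3) - 2) + r(-5, 4))))*2)) = 26322/(((13*((-2 + 3)*((5*(-3) - 2) - 5*(1 + 4))))*2)) = 26322/(((13*(1*((-15 - 2) - 5*5)))*2)) = 26322/(((13*(1*(-17 - 25)))*2)) = 26322/(((13*(1*(-42)))*2)) = 26322/(((13*(-42))*2)) = 26322/((-546*2)) = 26322/(-1092) = 26322*(-1/1092) = -4387/182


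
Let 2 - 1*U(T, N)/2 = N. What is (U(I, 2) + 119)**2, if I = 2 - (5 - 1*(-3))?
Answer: 14161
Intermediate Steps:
I = -6 (I = 2 - (5 + 3) = 2 - 1*8 = 2 - 8 = -6)
U(T, N) = 4 - 2*N
(U(I, 2) + 119)**2 = ((4 - 2*2) + 119)**2 = ((4 - 4) + 119)**2 = (0 + 119)**2 = 119**2 = 14161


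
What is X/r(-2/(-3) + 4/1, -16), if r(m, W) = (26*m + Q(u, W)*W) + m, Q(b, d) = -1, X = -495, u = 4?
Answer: -495/142 ≈ -3.4859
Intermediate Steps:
r(m, W) = -W + 27*m (r(m, W) = (26*m - W) + m = (-W + 26*m) + m = -W + 27*m)
X/r(-2/(-3) + 4/1, -16) = -495/(-1*(-16) + 27*(-2/(-3) + 4/1)) = -495/(16 + 27*(-2*(-1/3) + 4*1)) = -495/(16 + 27*(2/3 + 4)) = -495/(16 + 27*(14/3)) = -495/(16 + 126) = -495/142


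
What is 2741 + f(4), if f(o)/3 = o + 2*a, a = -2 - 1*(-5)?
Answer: 2771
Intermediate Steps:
a = 3 (a = -2 + 5 = 3)
f(o) = 18 + 3*o (f(o) = 3*(o + 2*3) = 3*(o + 6) = 3*(6 + o) = 18 + 3*o)
2741 + f(4) = 2741 + (18 + 3*4) = 2741 + (18 + 12) = 2741 + 30 = 2771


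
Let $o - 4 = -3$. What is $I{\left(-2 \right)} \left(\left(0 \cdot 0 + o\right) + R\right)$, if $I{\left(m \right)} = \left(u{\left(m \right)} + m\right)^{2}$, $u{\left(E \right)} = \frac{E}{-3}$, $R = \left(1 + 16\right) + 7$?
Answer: $\frac{400}{9} \approx 44.444$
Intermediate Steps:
$o = 1$ ($o = 4 - 3 = 1$)
$R = 24$ ($R = 17 + 7 = 24$)
$u{\left(E \right)} = - \frac{E}{3}$ ($u{\left(E \right)} = E \left(- \frac{1}{3}\right) = - \frac{E}{3}$)
$I{\left(m \right)} = \frac{4 m^{2}}{9}$ ($I{\left(m \right)} = \left(- \frac{m}{3} + m\right)^{2} = \left(\frac{2 m}{3}\right)^{2} = \frac{4 m^{2}}{9}$)
$I{\left(-2 \right)} \left(\left(0 \cdot 0 + o\right) + R\right) = \frac{4 \left(-2\right)^{2}}{9} \left(\left(0 \cdot 0 + 1\right) + 24\right) = \frac{4}{9} \cdot 4 \left(\left(0 + 1\right) + 24\right) = \frac{16 \left(1 + 24\right)}{9} = \frac{16}{9} \cdot 25 = \frac{400}{9}$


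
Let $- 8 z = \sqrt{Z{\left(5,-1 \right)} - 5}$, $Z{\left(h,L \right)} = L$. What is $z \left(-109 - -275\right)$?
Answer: $- \frac{83 i \sqrt{6}}{4} \approx - 50.827 i$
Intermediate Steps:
$z = - \frac{i \sqrt{6}}{8}$ ($z = - \frac{\sqrt{-1 - 5}}{8} = - \frac{\sqrt{-6}}{8} = - \frac{i \sqrt{6}}{8} \approx - 0.30619 i$)
$z \left(-109 - -275\right) = - \frac{i \sqrt{6}}{8} \left(-109 - -275\right) = - \frac{i \sqrt{6}}{8} \left(-109 + 275\right) = - \frac{i \sqrt{6}}{8} \cdot 166 = - \frac{83 i \sqrt{6}}{4}$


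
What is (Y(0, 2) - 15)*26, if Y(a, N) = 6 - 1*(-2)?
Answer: -182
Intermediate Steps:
Y(a, N) = 8 (Y(a, N) = 6 + 2 = 8)
(Y(0, 2) - 15)*26 = (8 - 15)*26 = -7*26 = -182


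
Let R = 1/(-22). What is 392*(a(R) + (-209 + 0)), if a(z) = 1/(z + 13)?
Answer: -23340856/285 ≈ -81898.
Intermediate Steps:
R = -1/22 ≈ -0.045455
a(z) = 1/(13 + z)
392*(a(R) + (-209 + 0)) = 392*(1/(13 - 1/22) + (-209 + 0)) = 392*(1/(285/22) - 209) = 392*(22/285 - 209) = 392*(-59543/285) = -23340856/285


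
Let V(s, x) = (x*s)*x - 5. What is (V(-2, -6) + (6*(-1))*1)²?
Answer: 6889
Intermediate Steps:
V(s, x) = -5 + s*x² (V(s, x) = (s*x)*x - 5 = s*x² - 5 = -5 + s*x²)
(V(-2, -6) + (6*(-1))*1)² = ((-5 - 2*(-6)²) + (6*(-1))*1)² = ((-5 - 2*36) - 6*1)² = ((-5 - 72) - 6)² = (-77 - 6)² = (-83)² = 6889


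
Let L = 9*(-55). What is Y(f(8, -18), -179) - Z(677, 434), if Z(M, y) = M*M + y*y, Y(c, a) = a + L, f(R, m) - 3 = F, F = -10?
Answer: -647359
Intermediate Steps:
L = -495
f(R, m) = -7 (f(R, m) = 3 - 10 = -7)
Y(c, a) = -495 + a (Y(c, a) = a - 495 = -495 + a)
Z(M, y) = M² + y²
Y(f(8, -18), -179) - Z(677, 434) = (-495 - 179) - (677² + 434²) = -674 - (458329 + 188356) = -674 - 1*646685 = -674 - 646685 = -647359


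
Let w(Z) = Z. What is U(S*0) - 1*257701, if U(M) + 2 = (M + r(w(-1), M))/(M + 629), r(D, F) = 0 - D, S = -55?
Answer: -162095186/629 ≈ -2.5770e+5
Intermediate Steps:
r(D, F) = -D
U(M) = -2 + (1 + M)/(629 + M) (U(M) = -2 + (M - 1*(-1))/(M + 629) = -2 + (M + 1)/(629 + M) = -2 + (1 + M)/(629 + M))
U(S*0) - 1*257701 = (-1257 - (-55)*0)/(629 - 55*0) - 1*257701 = (-1257 - 1*0)/(629 + 0) - 257701 = (-1257 + 0)/629 - 257701 = (1/629)*(-1257) - 257701 = -1257/629 - 257701 = -162095186/629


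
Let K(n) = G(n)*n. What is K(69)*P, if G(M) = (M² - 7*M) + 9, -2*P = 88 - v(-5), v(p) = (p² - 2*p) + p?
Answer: -8578287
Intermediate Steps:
v(p) = p² - p
P = -29 (P = -(88 - (-5)*(-1 - 5))/2 = -(88 - (-5)*(-6))/2 = -(88 - 1*30)/2 = -(88 - 30)/2 = -½*58 = -29)
G(M) = 9 + M² - 7*M
K(n) = n*(9 + n² - 7*n) (K(n) = (9 + n² - 7*n)*n = n*(9 + n² - 7*n))
K(69)*P = (69*(9 + 69² - 7*69))*(-29) = (69*(9 + 4761 - 483))*(-29) = (69*4287)*(-29) = 295803*(-29) = -8578287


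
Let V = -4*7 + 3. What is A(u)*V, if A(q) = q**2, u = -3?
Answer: -225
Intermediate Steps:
V = -25 (V = -28 + 3 = -25)
A(u)*V = (-3)**2*(-25) = 9*(-25) = -225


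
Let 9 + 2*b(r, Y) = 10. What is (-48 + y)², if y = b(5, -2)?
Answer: 9025/4 ≈ 2256.3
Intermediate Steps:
b(r, Y) = ½ (b(r, Y) = -9/2 + (½)*10 = -9/2 + 5 = ½)
y = ½ ≈ 0.50000
(-48 + y)² = (-48 + ½)² = (-95/2)² = 9025/4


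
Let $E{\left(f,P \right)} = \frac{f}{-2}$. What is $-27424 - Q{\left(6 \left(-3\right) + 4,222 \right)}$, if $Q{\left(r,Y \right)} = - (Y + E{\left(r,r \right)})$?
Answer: $-27195$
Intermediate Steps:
$E{\left(f,P \right)} = - \frac{f}{2}$ ($E{\left(f,P \right)} = f \left(- \frac{1}{2}\right) = - \frac{f}{2}$)
$Q{\left(r,Y \right)} = \frac{r}{2} - Y$ ($Q{\left(r,Y \right)} = - (Y - \frac{r}{2}) = \frac{r}{2} - Y$)
$-27424 - Q{\left(6 \left(-3\right) + 4,222 \right)} = -27424 - \left(\frac{6 \left(-3\right) + 4}{2} - 222\right) = -27424 - \left(\frac{-18 + 4}{2} - 222\right) = -27424 - \left(\frac{1}{2} \left(-14\right) - 222\right) = -27424 - \left(-7 - 222\right) = -27424 - -229 = -27424 + 229 = -27195$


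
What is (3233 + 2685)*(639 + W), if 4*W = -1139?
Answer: 4192903/2 ≈ 2.0965e+6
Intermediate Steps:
W = -1139/4 (W = (¼)*(-1139) = -1139/4 ≈ -284.75)
(3233 + 2685)*(639 + W) = (3233 + 2685)*(639 - 1139/4) = 5918*(1417/4) = 4192903/2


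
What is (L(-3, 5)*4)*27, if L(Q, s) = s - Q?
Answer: 864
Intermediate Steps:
(L(-3, 5)*4)*27 = ((5 - 1*(-3))*4)*27 = ((5 + 3)*4)*27 = (8*4)*27 = 32*27 = 864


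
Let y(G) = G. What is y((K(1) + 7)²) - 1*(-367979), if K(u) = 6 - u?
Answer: 368123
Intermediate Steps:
y((K(1) + 7)²) - 1*(-367979) = ((6 - 1*1) + 7)² - 1*(-367979) = ((6 - 1) + 7)² + 367979 = (5 + 7)² + 367979 = 12² + 367979 = 144 + 367979 = 368123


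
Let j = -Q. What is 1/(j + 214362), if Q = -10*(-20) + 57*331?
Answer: 1/195295 ≈ 5.1205e-6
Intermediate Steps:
Q = 19067 (Q = 200 + 18867 = 19067)
j = -19067 (j = -1*19067 = -19067)
1/(j + 214362) = 1/(-19067 + 214362) = 1/195295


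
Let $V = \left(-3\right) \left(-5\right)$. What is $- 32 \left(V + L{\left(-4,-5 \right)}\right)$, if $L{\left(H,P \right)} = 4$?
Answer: $-608$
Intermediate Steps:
$V = 15$
$- 32 \left(V + L{\left(-4,-5 \right)}\right) = - 32 \left(15 + 4\right) = \left(-32\right) 19 = -608$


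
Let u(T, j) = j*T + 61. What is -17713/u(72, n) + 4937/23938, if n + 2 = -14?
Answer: 429400061/26116358 ≈ 16.442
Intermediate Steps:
n = -16 (n = -2 - 14 = -16)
u(T, j) = 61 + T*j (u(T, j) = T*j + 61 = 61 + T*j)
-17713/u(72, n) + 4937/23938 = -17713/(61 + 72*(-16)) + 4937/23938 = -17713/(61 - 1152) + 4937*(1/23938) = -17713/(-1091) + 4937/23938 = -17713*(-1/1091) + 4937/23938 = 17713/1091 + 4937/23938 = 429400061/26116358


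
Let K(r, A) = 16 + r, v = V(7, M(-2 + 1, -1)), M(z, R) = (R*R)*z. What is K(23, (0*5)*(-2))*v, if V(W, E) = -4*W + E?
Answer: -1131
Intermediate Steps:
M(z, R) = z*R² (M(z, R) = R²*z = z*R²)
V(W, E) = E - 4*W
v = -29 (v = (-2 + 1)*(-1)² - 4*7 = -1*1 - 28 = -1 - 28 = -29)
K(23, (0*5)*(-2))*v = (16 + 23)*(-29) = 39*(-29) = -1131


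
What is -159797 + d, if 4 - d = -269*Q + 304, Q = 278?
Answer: -85315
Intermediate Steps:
d = 74482 (d = 4 - (-269*278 + 304) = 4 - (-74782 + 304) = 4 - 1*(-74478) = 4 + 74478 = 74482)
-159797 + d = -159797 + 74482 = -85315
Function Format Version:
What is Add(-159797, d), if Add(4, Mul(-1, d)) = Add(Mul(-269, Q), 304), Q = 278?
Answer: -85315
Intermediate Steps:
d = 74482 (d = Add(4, Mul(-1, Add(Mul(-269, 278), 304))) = Add(4, Mul(-1, Add(-74782, 304))) = Add(4, Mul(-1, -74478)) = Add(4, 74478) = 74482)
Add(-159797, d) = Add(-159797, 74482) = -85315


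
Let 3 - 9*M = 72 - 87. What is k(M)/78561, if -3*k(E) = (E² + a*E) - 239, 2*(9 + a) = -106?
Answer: 359/235683 ≈ 0.0015232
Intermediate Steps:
a = -62 (a = -9 + (½)*(-106) = -9 - 53 = -62)
M = 2 (M = ⅓ - (72 - 87)/9 = ⅓ - ⅑*(-15) = ⅓ + 5/3 = 2)
k(E) = 239/3 - E²/3 + 62*E/3 (k(E) = -((E² - 62*E) - 239)/3 = -(-239 + E² - 62*E)/3 = 239/3 - E²/3 + 62*E/3)
k(M)/78561 = (239/3 - ⅓*2² + (62/3)*2)/78561 = (239/3 - ⅓*4 + 124/3)*(1/78561) = (239/3 - 4/3 + 124/3)*(1/78561) = (359/3)*(1/78561) = 359/235683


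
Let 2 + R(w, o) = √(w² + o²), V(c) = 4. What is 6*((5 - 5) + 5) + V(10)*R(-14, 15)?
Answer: 22 + 4*√421 ≈ 104.07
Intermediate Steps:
R(w, o) = -2 + √(o² + w²) (R(w, o) = -2 + √(w² + o²) = -2 + √(o² + w²))
6*((5 - 5) + 5) + V(10)*R(-14, 15) = 6*((5 - 5) + 5) + 4*(-2 + √(15² + (-14)²)) = 6*(0 + 5) + 4*(-2 + √(225 + 196)) = 6*5 + 4*(-2 + √421) = 30 + (-8 + 4*√421) = 22 + 4*√421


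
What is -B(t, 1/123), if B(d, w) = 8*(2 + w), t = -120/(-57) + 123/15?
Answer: -1976/123 ≈ -16.065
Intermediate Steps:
t = 979/95 (t = -120*(-1/57) + 123*(1/15) = 40/19 + 41/5 = 979/95 ≈ 10.305)
B(d, w) = 16 + 8*w
-B(t, 1/123) = -(16 + 8/123) = -1*1976/123 = -1976/123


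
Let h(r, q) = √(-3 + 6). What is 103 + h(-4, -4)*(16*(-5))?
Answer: 103 - 80*√3 ≈ -35.564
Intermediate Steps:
h(r, q) = √3
103 + h(-4, -4)*(16*(-5)) = 103 + √3*(16*(-5)) = 103 + √3*(-80) = 103 - 80*√3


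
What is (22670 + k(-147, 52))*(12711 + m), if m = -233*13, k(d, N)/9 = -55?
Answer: 214698350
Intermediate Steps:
k(d, N) = -495 (k(d, N) = 9*(-55) = -495)
m = -3029
(22670 + k(-147, 52))*(12711 + m) = (22670 - 495)*(12711 - 3029) = 22175*9682 = 214698350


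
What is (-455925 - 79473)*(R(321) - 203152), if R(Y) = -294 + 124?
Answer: 108858192156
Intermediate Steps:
R(Y) = -170
(-455925 - 79473)*(R(321) - 203152) = (-455925 - 79473)*(-170 - 203152) = -535398*(-203322) = 108858192156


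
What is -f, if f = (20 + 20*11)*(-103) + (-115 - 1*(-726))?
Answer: 24109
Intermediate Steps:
f = -24109 (f = (20 + 220)*(-103) + (-115 + 726) = 240*(-103) + 611 = -24720 + 611 = -24109)
-f = -1*(-24109) = 24109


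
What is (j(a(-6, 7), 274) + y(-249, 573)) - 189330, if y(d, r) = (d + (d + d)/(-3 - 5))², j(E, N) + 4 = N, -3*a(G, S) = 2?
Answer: -2466951/16 ≈ -1.5418e+5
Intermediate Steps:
a(G, S) = -⅔ (a(G, S) = -⅓*2 = -⅔)
j(E, N) = -4 + N
y(d, r) = 9*d²/16 (y(d, r) = (d + (2*d)/(-8))² = (d + (2*d)*(-⅛))² = (d - d/4)² = (3*d/4)² = 9*d²/16)
(j(a(-6, 7), 274) + y(-249, 573)) - 189330 = ((-4 + 274) + (9/16)*(-249)²) - 189330 = (270 + (9/16)*62001) - 189330 = (270 + 558009/16) - 189330 = 562329/16 - 189330 = -2466951/16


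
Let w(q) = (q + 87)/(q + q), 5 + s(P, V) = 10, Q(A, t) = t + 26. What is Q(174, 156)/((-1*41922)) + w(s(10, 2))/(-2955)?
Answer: -769577/103232925 ≈ -0.0074548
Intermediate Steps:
Q(A, t) = 26 + t
s(P, V) = 5 (s(P, V) = -5 + 10 = 5)
w(q) = (87 + q)/(2*q) (w(q) = (87 + q)/((2*q)) = (87 + q)*(1/(2*q)) = (87 + q)/(2*q))
Q(174, 156)/((-1*41922)) + w(s(10, 2))/(-2955) = (26 + 156)/((-1*41922)) + ((½)*(87 + 5)/5)/(-2955) = 182/(-41922) + ((½)*(⅕)*92)*(-1/2955) = 182*(-1/41922) + (46/5)*(-1/2955) = -91/20961 - 46/14775 = -769577/103232925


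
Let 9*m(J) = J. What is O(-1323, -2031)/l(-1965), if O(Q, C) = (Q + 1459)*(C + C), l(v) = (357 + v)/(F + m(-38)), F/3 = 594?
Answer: 368288000/603 ≈ 6.1076e+5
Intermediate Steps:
F = 1782 (F = 3*594 = 1782)
m(J) = J/9
l(v) = 3213/16000 + 9*v/16000 (l(v) = (357 + v)/(1782 + (1/9)*(-38)) = (357 + v)/(1782 - 38/9) = (357 + v)/(16000/9) = (357 + v)*(9/16000) = 3213/16000 + 9*v/16000)
O(Q, C) = 2*C*(1459 + Q) (O(Q, C) = (1459 + Q)*(2*C) = 2*C*(1459 + Q))
O(-1323, -2031)/l(-1965) = (2*(-2031)*(1459 - 1323))/(3213/16000 + (9/16000)*(-1965)) = (2*(-2031)*136)/(3213/16000 - 3537/3200) = -552432/(-1809/2000) = -552432*(-2000/1809) = 368288000/603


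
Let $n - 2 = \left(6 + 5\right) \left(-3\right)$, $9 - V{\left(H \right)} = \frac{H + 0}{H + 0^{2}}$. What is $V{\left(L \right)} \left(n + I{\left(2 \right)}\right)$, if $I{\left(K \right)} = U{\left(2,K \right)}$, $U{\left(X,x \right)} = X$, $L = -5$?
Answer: $-232$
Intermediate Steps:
$V{\left(H \right)} = 8$ ($V{\left(H \right)} = 9 - \frac{H + 0}{H + 0^{2}} = 9 - \frac{H}{H + 0} = 9 - \frac{H}{H} = 9 - 1 = 8$)
$I{\left(K \right)} = 2$
$n = -31$ ($n = 2 + \left(6 + 5\right) \left(-3\right) = 2 + 11 \left(-3\right) = 2 - 33 = -31$)
$V{\left(L \right)} \left(n + I{\left(2 \right)}\right) = 8 \left(-31 + 2\right) = 8 \left(-29\right) = -232$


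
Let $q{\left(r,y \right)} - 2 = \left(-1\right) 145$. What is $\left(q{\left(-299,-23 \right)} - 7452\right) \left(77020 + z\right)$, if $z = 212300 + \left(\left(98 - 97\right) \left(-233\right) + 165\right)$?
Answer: $-2196868940$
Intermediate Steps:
$z = 212232$ ($z = 212300 + \left(1 \left(-233\right) + 165\right) = 212300 + \left(-233 + 165\right) = 212300 - 68 = 212232$)
$q{\left(r,y \right)} = -143$ ($q{\left(r,y \right)} = 2 - 145 = -143$)
$\left(q{\left(-299,-23 \right)} - 7452\right) \left(77020 + z\right) = \left(-143 - 7452\right) \left(77020 + 212232\right) = \left(-7595\right) 289252 = -2196868940$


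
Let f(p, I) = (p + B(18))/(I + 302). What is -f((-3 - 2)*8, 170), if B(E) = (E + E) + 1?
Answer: 3/472 ≈ 0.0063559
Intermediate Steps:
B(E) = 1 + 2*E (B(E) = 2*E + 1 = 1 + 2*E)
f(p, I) = (37 + p)/(302 + I) (f(p, I) = (p + (1 + 2*18))/(I + 302) = (p + (1 + 36))/(302 + I) = (p + 37)/(302 + I) = (37 + p)/(302 + I))
-f((-3 - 2)*8, 170) = -(37 + (-3 - 2)*8)/(302 + 170) = -(37 - 5*8)/472 = -(37 - 40)/472 = -(-3)/472 = -1*(-3/472) = 3/472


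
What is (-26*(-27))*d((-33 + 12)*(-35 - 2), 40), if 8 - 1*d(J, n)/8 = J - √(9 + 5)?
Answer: -4318704 + 5616*√14 ≈ -4.2977e+6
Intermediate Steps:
d(J, n) = 64 - 8*J + 8*√14 (d(J, n) = 64 - 8*(J - √(9 + 5)) = 64 - 8*(J - √14) = 64 + (-8*J + 8*√14) = 64 - 8*J + 8*√14)
(-26*(-27))*d((-33 + 12)*(-35 - 2), 40) = (-26*(-27))*(64 - 8*(-33 + 12)*(-35 - 2) + 8*√14) = 702*(64 - (-168)*(-37) + 8*√14) = 702*(64 - 8*777 + 8*√14) = 702*(64 - 6216 + 8*√14) = 702*(-6152 + 8*√14) = -4318704 + 5616*√14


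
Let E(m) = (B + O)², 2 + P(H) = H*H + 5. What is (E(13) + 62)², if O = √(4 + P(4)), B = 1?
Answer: 7488 + 344*√23 ≈ 9137.8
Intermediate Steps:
P(H) = 3 + H² (P(H) = -2 + (H*H + 5) = -2 + (H² + 5) = -2 + (5 + H²) = 3 + H²)
O = √23 (O = √(4 + (3 + 4²)) = √(4 + (3 + 16)) = √(4 + 19) = √23 ≈ 4.7958)
E(m) = (1 + √23)²
(E(13) + 62)² = ((1 + √23)² + 62)² = (62 + (1 + √23)²)²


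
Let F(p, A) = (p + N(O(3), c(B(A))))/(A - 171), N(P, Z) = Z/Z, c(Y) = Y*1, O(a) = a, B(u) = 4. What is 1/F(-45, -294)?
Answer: 465/44 ≈ 10.568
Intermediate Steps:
c(Y) = Y
N(P, Z) = 1
F(p, A) = (1 + p)/(-171 + A) (F(p, A) = (p + 1)/(A - 171) = (1 + p)/(-171 + A))
1/F(-45, -294) = 1/((1 - 45)/(-171 - 294)) = 1/(-44/(-465)) = 1/(-1/465*(-44)) = 1/(44/465) = 465/44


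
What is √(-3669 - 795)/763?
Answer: 12*I*√31/763 ≈ 0.087566*I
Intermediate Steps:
√(-3669 - 795)/763 = √(-4464)/763 = (12*I*√31)/763 = 12*I*√31/763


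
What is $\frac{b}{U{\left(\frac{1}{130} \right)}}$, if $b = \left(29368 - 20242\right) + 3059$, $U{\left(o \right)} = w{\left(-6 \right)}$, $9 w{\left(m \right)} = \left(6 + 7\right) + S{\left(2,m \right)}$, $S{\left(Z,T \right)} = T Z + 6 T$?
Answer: $- \frac{21933}{7} \approx -3133.3$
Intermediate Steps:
$S{\left(Z,T \right)} = 6 T + T Z$
$w{\left(m \right)} = \frac{13}{9} + \frac{8 m}{9}$ ($w{\left(m \right)} = \frac{\left(6 + 7\right) + m \left(6 + 2\right)}{9} = \frac{13 + m 8}{9} = \frac{13 + 8 m}{9} = \frac{13}{9} + \frac{8 m}{9}$)
$U{\left(o \right)} = - \frac{35}{9}$ ($U{\left(o \right)} = \frac{13}{9} + \frac{8}{9} \left(-6\right) = \frac{13}{9} - \frac{16}{3} = - \frac{35}{9}$)
$b = 12185$ ($b = 9126 + 3059 = 12185$)
$\frac{b}{U{\left(\frac{1}{130} \right)}} = \frac{12185}{- \frac{35}{9}} = 12185 \left(- \frac{9}{35}\right) = - \frac{21933}{7}$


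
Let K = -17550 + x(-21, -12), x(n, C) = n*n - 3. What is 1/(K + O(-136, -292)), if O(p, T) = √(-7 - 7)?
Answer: -8556/146410279 - I*√14/292820558 ≈ -5.8439e-5 - 1.2778e-8*I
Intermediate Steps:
x(n, C) = -3 + n² (x(n, C) = n² - 3 = -3 + n²)
O(p, T) = I*√14 (O(p, T) = √(-14) = I*√14)
K = -17112 (K = -17550 + (-3 + (-21)²) = -17550 + (-3 + 441) = -17550 + 438 = -17112)
1/(K + O(-136, -292)) = 1/(-17112 + I*√14)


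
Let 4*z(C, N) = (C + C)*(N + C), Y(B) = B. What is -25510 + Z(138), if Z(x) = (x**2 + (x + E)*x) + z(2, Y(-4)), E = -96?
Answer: -672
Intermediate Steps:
z(C, N) = C*(C + N)/2 (z(C, N) = ((C + C)*(N + C))/4 = ((2*C)*(C + N))/4 = (2*C*(C + N))/4 = C*(C + N)/2)
Z(x) = -2 + x**2 + x*(-96 + x) (Z(x) = (x**2 + (x - 96)*x) + (1/2)*2*(2 - 4) = (x**2 + (-96 + x)*x) + (1/2)*2*(-2) = (x**2 + x*(-96 + x)) - 2 = -2 + x**2 + x*(-96 + x))
-25510 + Z(138) = -25510 + (-2 - 96*138 + 2*138**2) = -25510 + (-2 - 13248 + 2*19044) = -25510 + (-2 - 13248 + 38088) = -25510 + 24838 = -672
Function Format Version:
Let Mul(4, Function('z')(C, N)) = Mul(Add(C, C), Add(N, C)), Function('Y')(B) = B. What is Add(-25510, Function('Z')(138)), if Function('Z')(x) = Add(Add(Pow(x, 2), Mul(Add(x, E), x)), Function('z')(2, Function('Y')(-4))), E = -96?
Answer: -672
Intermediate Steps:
Function('z')(C, N) = Mul(Rational(1, 2), C, Add(C, N)) (Function('z')(C, N) = Mul(Rational(1, 4), Mul(Add(C, C), Add(N, C))) = Mul(Rational(1, 4), Mul(Mul(2, C), Add(C, N))) = Mul(Rational(1, 4), Mul(2, C, Add(C, N))) = Mul(Rational(1, 2), C, Add(C, N)))
Function('Z')(x) = Add(-2, Pow(x, 2), Mul(x, Add(-96, x))) (Function('Z')(x) = Add(Add(Pow(x, 2), Mul(Add(x, -96), x)), Mul(Rational(1, 2), 2, Add(2, -4))) = Add(Add(Pow(x, 2), Mul(Add(-96, x), x)), Mul(Rational(1, 2), 2, -2)) = Add(Add(Pow(x, 2), Mul(x, Add(-96, x))), -2) = Add(-2, Pow(x, 2), Mul(x, Add(-96, x))))
Add(-25510, Function('Z')(138)) = Add(-25510, Add(-2, Mul(-96, 138), Mul(2, Pow(138, 2)))) = Add(-25510, Add(-2, -13248, Mul(2, 19044))) = Add(-25510, Add(-2, -13248, 38088)) = Add(-25510, 24838) = -672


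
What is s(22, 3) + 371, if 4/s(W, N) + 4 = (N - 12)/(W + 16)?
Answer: 59579/161 ≈ 370.06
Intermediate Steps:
s(W, N) = 4/(-4 + (-12 + N)/(16 + W)) (s(W, N) = 4/(-4 + (N - 12)/(W + 16)) = 4/(-4 + (-12 + N)/(16 + W)))
s(22, 3) + 371 = 4*(16 + 22)/(-76 + 3 - 4*22) + 371 = 4*38/(-76 + 3 - 88) + 371 = 4*38/(-161) + 371 = 4*(-1/161)*38 + 371 = -152/161 + 371 = 59579/161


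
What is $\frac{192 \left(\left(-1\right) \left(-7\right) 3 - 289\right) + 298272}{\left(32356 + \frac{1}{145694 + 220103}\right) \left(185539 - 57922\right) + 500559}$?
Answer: $\frac{313488029}{5245219337093} \approx 5.9766 \cdot 10^{-5}$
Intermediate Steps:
$\frac{192 \left(\left(-1\right) \left(-7\right) 3 - 289\right) + 298272}{\left(32356 + \frac{1}{145694 + 220103}\right) \left(185539 - 57922\right) + 500559} = \frac{192 \left(7 \cdot 3 - 289\right) + 298272}{\left(32356 + \frac{1}{365797}\right) 127617 + 500559} = \frac{192 \left(21 - 289\right) + 298272}{\left(32356 + \frac{1}{365797}\right) 127617 + 500559} = \frac{192 \left(-268\right) + 298272}{\frac{11835727733}{365797} \cdot 127617 + 500559} = \frac{-51456 + 298272}{\frac{1510440066102261}{365797} + 500559} = \frac{246816}{\frac{1510623169082784}{365797}} = 246816 \cdot \frac{365797}{1510623169082784} = \frac{313488029}{5245219337093}$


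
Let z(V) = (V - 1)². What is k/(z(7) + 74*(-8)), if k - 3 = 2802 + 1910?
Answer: -4715/556 ≈ -8.4802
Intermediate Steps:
z(V) = (-1 + V)²
k = 4715 (k = 3 + (2802 + 1910) = 3 + 4712 = 4715)
k/(z(7) + 74*(-8)) = 4715/((-1 + 7)² + 74*(-8)) = 4715/(6² - 592) = 4715/(36 - 592) = 4715/(-556) = 4715*(-1/556) = -4715/556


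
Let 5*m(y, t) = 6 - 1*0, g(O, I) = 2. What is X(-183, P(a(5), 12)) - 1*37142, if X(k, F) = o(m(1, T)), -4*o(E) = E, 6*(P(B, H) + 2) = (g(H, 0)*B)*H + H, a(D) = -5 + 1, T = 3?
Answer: -371423/10 ≈ -37142.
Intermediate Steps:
a(D) = -4
P(B, H) = -2 + H/6 + B*H/3 (P(B, H) = -2 + ((2*B)*H + H)/6 = -2 + (2*B*H + H)/6 = -2 + (H + 2*B*H)/6 = -2 + (H/6 + B*H/3) = -2 + H/6 + B*H/3)
m(y, t) = 6/5 (m(y, t) = (6 - 1*0)/5 = (6 + 0)/5 = (⅕)*6 = 6/5)
o(E) = -E/4
X(k, F) = -3/10 (X(k, F) = -¼*6/5 = -3/10)
X(-183, P(a(5), 12)) - 1*37142 = -3/10 - 1*37142 = -3/10 - 37142 = -371423/10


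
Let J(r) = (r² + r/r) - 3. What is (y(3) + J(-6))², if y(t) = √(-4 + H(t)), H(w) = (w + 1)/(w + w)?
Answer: (102 + I*√30)²/9 ≈ 1152.7 + 124.15*I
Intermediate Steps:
H(w) = (1 + w)/(2*w) (H(w) = (1 + w)/((2*w)) = (1 + w)*(1/(2*w)) = (1 + w)/(2*w))
J(r) = -2 + r² (J(r) = (r² + 1) - 3 = (1 + r²) - 3 = -2 + r²)
y(t) = √(-4 + (1 + t)/(2*t))
(y(3) + J(-6))² = (√(-14 + 2/3)/2 + (-2 + (-6)²))² = (√(-14 + 2*(⅓))/2 + (-2 + 36))² = (√(-14 + ⅔)/2 + 34)² = (√(-40/3)/2 + 34)² = ((2*I*√30/3)/2 + 34)² = (I*√30/3 + 34)² = (34 + I*√30/3)²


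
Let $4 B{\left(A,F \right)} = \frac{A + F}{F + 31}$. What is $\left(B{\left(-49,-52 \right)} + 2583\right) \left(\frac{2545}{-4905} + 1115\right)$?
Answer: $\frac{118663606669}{41202} \approx 2.88 \cdot 10^{6}$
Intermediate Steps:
$B{\left(A,F \right)} = \frac{A + F}{4 \left(31 + F\right)}$ ($B{\left(A,F \right)} = \frac{\left(A + F\right) \frac{1}{F + 31}}{4} = \frac{\left(A + F\right) \frac{1}{31 + F}}{4} = \frac{\frac{1}{31 + F} \left(A + F\right)}{4} = \frac{A + F}{4 \left(31 + F\right)}$)
$\left(B{\left(-49,-52 \right)} + 2583\right) \left(\frac{2545}{-4905} + 1115\right) = \left(\frac{-49 - 52}{4 \left(31 - 52\right)} + 2583\right) \left(\frac{2545}{-4905} + 1115\right) = \left(\frac{1}{4} \frac{1}{-21} \left(-101\right) + 2583\right) \left(2545 \left(- \frac{1}{4905}\right) + 1115\right) = \left(\frac{1}{4} \left(- \frac{1}{21}\right) \left(-101\right) + 2583\right) \left(- \frac{509}{981} + 1115\right) = \left(\frac{101}{84} + 2583\right) \frac{1093306}{981} = \frac{217073}{84} \cdot \frac{1093306}{981} = \frac{118663606669}{41202}$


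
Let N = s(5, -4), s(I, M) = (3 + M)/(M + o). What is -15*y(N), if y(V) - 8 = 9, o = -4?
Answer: -255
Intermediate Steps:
s(I, M) = (3 + M)/(-4 + M) (s(I, M) = (3 + M)/(M - 4) = (3 + M)/(-4 + M))
N = ⅛ (N = (3 - 4)/(-4 - 4) = -1/(-8) = -⅛*(-1) = ⅛ ≈ 0.12500)
y(V) = 17 (y(V) = 8 + 9 = 17)
-15*y(N) = -15*17 = -255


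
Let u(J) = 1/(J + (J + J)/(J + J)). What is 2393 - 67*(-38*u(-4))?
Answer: 4633/3 ≈ 1544.3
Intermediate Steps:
u(J) = 1/(1 + J) (u(J) = 1/(J + (2*J)/((2*J))) = 1/(J + (2*J)*(1/(2*J))) = 1/(J + 1) = 1/(1 + J))
2393 - 67*(-38*u(-4)) = 2393 - 67*(-38/(1 - 4)) = 2393 - 67*(-38/(-3)) = 2393 - 67*(-38*(-1/3)) = 2393 - 67*38/3 = 2393 - 1*2546/3 = 2393 - 2546/3 = 4633/3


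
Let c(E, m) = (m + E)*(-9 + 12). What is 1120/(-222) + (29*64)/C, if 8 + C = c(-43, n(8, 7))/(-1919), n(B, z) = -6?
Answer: -403859504/1687755 ≈ -239.29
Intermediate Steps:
c(E, m) = 3*E + 3*m (c(E, m) = (E + m)*3 = 3*E + 3*m)
C = -15205/1919 (C = -8 + (3*(-43) + 3*(-6))/(-1919) = -8 + (-129 - 18)*(-1/1919) = -8 - 147*(-1/1919) = -8 + 147/1919 = -15205/1919 ≈ -7.9234)
1120/(-222) + (29*64)/C = 1120/(-222) + (29*64)/(-15205/1919) = 1120*(-1/222) + 1856*(-1919/15205) = -560/111 - 3561664/15205 = -403859504/1687755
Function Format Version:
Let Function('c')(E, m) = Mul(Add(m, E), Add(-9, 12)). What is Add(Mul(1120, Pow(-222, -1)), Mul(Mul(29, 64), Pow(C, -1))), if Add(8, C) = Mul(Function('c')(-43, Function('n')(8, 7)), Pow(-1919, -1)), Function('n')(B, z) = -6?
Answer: Rational(-403859504, 1687755) ≈ -239.29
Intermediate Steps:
Function('c')(E, m) = Add(Mul(3, E), Mul(3, m)) (Function('c')(E, m) = Mul(Add(E, m), 3) = Add(Mul(3, E), Mul(3, m)))
C = Rational(-15205, 1919) (C = Add(-8, Mul(Add(Mul(3, -43), Mul(3, -6)), Pow(-1919, -1))) = Add(-8, Mul(Add(-129, -18), Rational(-1, 1919))) = Add(-8, Mul(-147, Rational(-1, 1919))) = Add(-8, Rational(147, 1919)) = Rational(-15205, 1919) ≈ -7.9234)
Add(Mul(1120, Pow(-222, -1)), Mul(Mul(29, 64), Pow(C, -1))) = Add(Mul(1120, Pow(-222, -1)), Mul(Mul(29, 64), Pow(Rational(-15205, 1919), -1))) = Add(Mul(1120, Rational(-1, 222)), Mul(1856, Rational(-1919, 15205))) = Add(Rational(-560, 111), Rational(-3561664, 15205)) = Rational(-403859504, 1687755)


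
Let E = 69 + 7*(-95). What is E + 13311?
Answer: 12715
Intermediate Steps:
E = -596 (E = 69 - 665 = -596)
E + 13311 = -596 + 13311 = 12715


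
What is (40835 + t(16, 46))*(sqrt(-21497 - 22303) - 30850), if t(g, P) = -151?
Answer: -1255101400 + 406840*I*sqrt(438) ≈ -1.2551e+9 + 8.5145e+6*I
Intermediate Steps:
(40835 + t(16, 46))*(sqrt(-21497 - 22303) - 30850) = (40835 - 151)*(sqrt(-21497 - 22303) - 30850) = 40684*(sqrt(-43800) - 30850) = 40684*(10*I*sqrt(438) - 30850) = 40684*(-30850 + 10*I*sqrt(438)) = -1255101400 + 406840*I*sqrt(438)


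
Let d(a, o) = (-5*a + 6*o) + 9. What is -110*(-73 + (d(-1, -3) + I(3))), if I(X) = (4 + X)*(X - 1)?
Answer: 6930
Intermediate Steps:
d(a, o) = 9 - 5*a + 6*o
I(X) = (-1 + X)*(4 + X) (I(X) = (4 + X)*(-1 + X) = (-1 + X)*(4 + X))
-110*(-73 + (d(-1, -3) + I(3))) = -110*(-73 + ((9 - 5*(-1) + 6*(-3)) + (-4 + 3**2 + 3*3))) = -110*(-73 + ((9 + 5 - 18) + (-4 + 9 + 9))) = -110*(-73 + (-4 + 14)) = -110*(-73 + 10) = -110*(-63) = 6930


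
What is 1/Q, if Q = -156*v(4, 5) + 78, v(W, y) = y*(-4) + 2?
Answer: 1/2886 ≈ 0.00034650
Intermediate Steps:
v(W, y) = 2 - 4*y (v(W, y) = -4*y + 2 = 2 - 4*y)
Q = 2886 (Q = -156*(2 - 4*5) + 78 = -156*(2 - 20) + 78 = -156*(-18) + 78 = 2808 + 78 = 2886)
1/Q = 1/2886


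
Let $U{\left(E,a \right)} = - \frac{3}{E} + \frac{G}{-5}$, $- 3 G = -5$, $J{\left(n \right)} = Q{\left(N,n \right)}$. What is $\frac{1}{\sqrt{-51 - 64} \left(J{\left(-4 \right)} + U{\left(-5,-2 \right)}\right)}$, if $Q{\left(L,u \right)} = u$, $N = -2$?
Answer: $\frac{3 i \sqrt{115}}{1288} \approx 0.024978 i$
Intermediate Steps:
$J{\left(n \right)} = n$
$G = \frac{5}{3}$ ($G = \left(- \frac{1}{3}\right) \left(-5\right) = \frac{5}{3} \approx 1.6667$)
$U{\left(E,a \right)} = - \frac{1}{3} - \frac{3}{E}$ ($U{\left(E,a \right)} = - \frac{3}{E} + \frac{5}{3 \left(-5\right)} = - \frac{3}{E} + \frac{5}{3} \left(- \frac{1}{5}\right) = - \frac{3}{E} - \frac{1}{3} = - \frac{1}{3} - \frac{3}{E}$)
$\frac{1}{\sqrt{-51 - 64} \left(J{\left(-4 \right)} + U{\left(-5,-2 \right)}\right)} = \frac{1}{\sqrt{-51 - 64} \left(-4 + \frac{-9 - -5}{3 \left(-5\right)}\right)} = \frac{1}{\sqrt{-115} \left(-4 + \frac{1}{3} \left(- \frac{1}{5}\right) \left(-9 + 5\right)\right)} = \frac{1}{i \sqrt{115} \left(-4 + \frac{1}{3} \left(- \frac{1}{5}\right) \left(-4\right)\right)} = \frac{1}{i \sqrt{115} \left(-4 + \frac{4}{15}\right)} = \frac{1}{i \sqrt{115} \left(- \frac{56}{15}\right)} = \frac{1}{\left(- \frac{56}{15}\right) i \sqrt{115}} = \frac{3 i \sqrt{115}}{1288}$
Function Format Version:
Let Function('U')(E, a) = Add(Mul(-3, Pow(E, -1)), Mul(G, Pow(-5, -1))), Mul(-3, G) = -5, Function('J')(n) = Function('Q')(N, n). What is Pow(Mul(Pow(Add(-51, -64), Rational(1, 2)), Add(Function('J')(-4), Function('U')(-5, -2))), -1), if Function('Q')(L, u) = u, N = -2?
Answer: Mul(Rational(3, 1288), I, Pow(115, Rational(1, 2))) ≈ Mul(0.024978, I)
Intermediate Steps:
Function('J')(n) = n
G = Rational(5, 3) (G = Mul(Rational(-1, 3), -5) = Rational(5, 3) ≈ 1.6667)
Function('U')(E, a) = Add(Rational(-1, 3), Mul(-3, Pow(E, -1))) (Function('U')(E, a) = Add(Mul(-3, Pow(E, -1)), Mul(Rational(5, 3), Pow(-5, -1))) = Add(Mul(-3, Pow(E, -1)), Mul(Rational(5, 3), Rational(-1, 5))) = Add(Mul(-3, Pow(E, -1)), Rational(-1, 3)) = Add(Rational(-1, 3), Mul(-3, Pow(E, -1))))
Pow(Mul(Pow(Add(-51, -64), Rational(1, 2)), Add(Function('J')(-4), Function('U')(-5, -2))), -1) = Pow(Mul(Pow(Add(-51, -64), Rational(1, 2)), Add(-4, Mul(Rational(1, 3), Pow(-5, -1), Add(-9, Mul(-1, -5))))), -1) = Pow(Mul(Pow(-115, Rational(1, 2)), Add(-4, Mul(Rational(1, 3), Rational(-1, 5), Add(-9, 5)))), -1) = Pow(Mul(Mul(I, Pow(115, Rational(1, 2))), Add(-4, Mul(Rational(1, 3), Rational(-1, 5), -4))), -1) = Pow(Mul(Mul(I, Pow(115, Rational(1, 2))), Add(-4, Rational(4, 15))), -1) = Pow(Mul(Mul(I, Pow(115, Rational(1, 2))), Rational(-56, 15)), -1) = Pow(Mul(Rational(-56, 15), I, Pow(115, Rational(1, 2))), -1) = Mul(Rational(3, 1288), I, Pow(115, Rational(1, 2)))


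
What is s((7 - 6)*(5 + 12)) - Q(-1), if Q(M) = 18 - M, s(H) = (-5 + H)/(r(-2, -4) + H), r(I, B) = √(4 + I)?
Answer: -5249/287 - 12*√2/287 ≈ -18.348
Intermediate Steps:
s(H) = (-5 + H)/(H + √2) (s(H) = (-5 + H)/(√(4 - 2) + H) = (-5 + H)/(√2 + H) = (-5 + H)/(H + √2))
s((7 - 6)*(5 + 12)) - Q(-1) = (-5 + (7 - 6)*(5 + 12))/((7 - 6)*(5 + 12) + √2) - (18 - 1*(-1)) = (-5 + 1*17)/(1*17 + √2) - (18 + 1) = (-5 + 17)/(17 + √2) - 1*19 = 12/(17 + √2) - 19 = -19 + 12/(17 + √2)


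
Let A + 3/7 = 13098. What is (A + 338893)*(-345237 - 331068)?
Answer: -238052983410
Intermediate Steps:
A = 91683/7 (A = -3/7 + 13098 = 91683/7 ≈ 13098.)
(A + 338893)*(-345237 - 331068) = (91683/7 + 338893)*(-345237 - 331068) = (2463934/7)*(-676305) = -238052983410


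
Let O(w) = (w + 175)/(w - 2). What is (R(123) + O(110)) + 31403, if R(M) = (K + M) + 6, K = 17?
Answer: 1135859/36 ≈ 31552.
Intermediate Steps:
O(w) = (175 + w)/(-2 + w)
R(M) = 23 + M (R(M) = (17 + M) + 6 = 23 + M)
(R(123) + O(110)) + 31403 = ((23 + 123) + (175 + 110)/(-2 + 110)) + 31403 = (146 + 285/108) + 31403 = (146 + (1/108)*285) + 31403 = (146 + 95/36) + 31403 = 5351/36 + 31403 = 1135859/36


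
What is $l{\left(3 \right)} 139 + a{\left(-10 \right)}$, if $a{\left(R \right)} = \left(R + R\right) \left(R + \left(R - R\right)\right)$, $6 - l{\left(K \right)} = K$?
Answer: $617$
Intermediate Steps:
$l{\left(K \right)} = 6 - K$
$a{\left(R \right)} = 2 R^{2}$ ($a{\left(R \right)} = 2 R \left(R + 0\right) = 2 R R = 2 R^{2}$)
$l{\left(3 \right)} 139 + a{\left(-10 \right)} = \left(6 - 3\right) 139 + 2 \left(-10\right)^{2} = \left(6 - 3\right) 139 + 2 \cdot 100 = 3 \cdot 139 + 200 = 417 + 200 = 617$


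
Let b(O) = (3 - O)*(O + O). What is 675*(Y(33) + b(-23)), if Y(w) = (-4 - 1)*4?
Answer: -820800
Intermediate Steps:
Y(w) = -20 (Y(w) = -5*4 = -20)
b(O) = 2*O*(3 - O) (b(O) = (3 - O)*(2*O) = 2*O*(3 - O))
675*(Y(33) + b(-23)) = 675*(-20 + 2*(-23)*(3 - 1*(-23))) = 675*(-20 + 2*(-23)*(3 + 23)) = 675*(-20 + 2*(-23)*26) = 675*(-20 - 1196) = 675*(-1216) = -820800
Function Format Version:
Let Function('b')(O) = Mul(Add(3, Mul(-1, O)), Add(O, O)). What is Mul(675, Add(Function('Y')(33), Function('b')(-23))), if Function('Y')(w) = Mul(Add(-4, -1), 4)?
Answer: -820800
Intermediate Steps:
Function('Y')(w) = -20 (Function('Y')(w) = Mul(-5, 4) = -20)
Function('b')(O) = Mul(2, O, Add(3, Mul(-1, O))) (Function('b')(O) = Mul(Add(3, Mul(-1, O)), Mul(2, O)) = Mul(2, O, Add(3, Mul(-1, O))))
Mul(675, Add(Function('Y')(33), Function('b')(-23))) = Mul(675, Add(-20, Mul(2, -23, Add(3, Mul(-1, -23))))) = Mul(675, Add(-20, Mul(2, -23, Add(3, 23)))) = Mul(675, Add(-20, Mul(2, -23, 26))) = Mul(675, Add(-20, -1196)) = Mul(675, -1216) = -820800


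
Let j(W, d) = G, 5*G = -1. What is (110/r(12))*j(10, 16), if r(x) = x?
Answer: -11/6 ≈ -1.8333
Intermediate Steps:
G = -⅕ (G = (⅕)*(-1) = -⅕ ≈ -0.20000)
j(W, d) = -⅕
(110/r(12))*j(10, 16) = (110/12)*(-⅕) = (110*(1/12))*(-⅕) = (55/6)*(-⅕) = -11/6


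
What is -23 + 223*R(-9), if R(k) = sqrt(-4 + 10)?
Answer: -23 + 223*sqrt(6) ≈ 523.24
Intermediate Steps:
R(k) = sqrt(6)
-23 + 223*R(-9) = -23 + 223*sqrt(6)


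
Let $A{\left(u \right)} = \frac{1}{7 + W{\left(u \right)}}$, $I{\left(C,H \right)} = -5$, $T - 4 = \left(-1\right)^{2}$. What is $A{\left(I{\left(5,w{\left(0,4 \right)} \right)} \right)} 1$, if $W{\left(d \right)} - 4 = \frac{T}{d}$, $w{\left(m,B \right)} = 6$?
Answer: $\frac{1}{10} \approx 0.1$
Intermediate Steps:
$T = 5$ ($T = 4 + \left(-1\right)^{2} = 4 + 1 = 5$)
$W{\left(d \right)} = 4 + \frac{5}{d}$
$A{\left(u \right)} = \frac{1}{11 + \frac{5}{u}}$ ($A{\left(u \right)} = \frac{1}{7 + \left(4 + \frac{5}{u}\right)} = \frac{1}{11 + \frac{5}{u}}$)
$A{\left(I{\left(5,w{\left(0,4 \right)} \right)} \right)} 1 = - \frac{5}{5 + 11 \left(-5\right)} 1 = - \frac{5}{5 - 55} \cdot 1 = - \frac{5}{-50} \cdot 1 = \left(-5\right) \left(- \frac{1}{50}\right) 1 = \frac{1}{10} \cdot 1 = \frac{1}{10}$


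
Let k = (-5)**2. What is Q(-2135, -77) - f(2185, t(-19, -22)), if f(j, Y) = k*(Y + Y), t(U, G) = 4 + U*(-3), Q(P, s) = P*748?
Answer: -1600030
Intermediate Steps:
k = 25
Q(P, s) = 748*P
t(U, G) = 4 - 3*U
f(j, Y) = 50*Y (f(j, Y) = 25*(Y + Y) = 25*(2*Y) = 50*Y)
Q(-2135, -77) - f(2185, t(-19, -22)) = 748*(-2135) - 50*(4 - 3*(-19)) = -1596980 - 50*(4 + 57) = -1596980 - 50*61 = -1596980 - 1*3050 = -1596980 - 3050 = -1600030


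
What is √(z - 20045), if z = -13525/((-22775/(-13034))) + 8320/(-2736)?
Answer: I*√74928795764851/51927 ≈ 166.7*I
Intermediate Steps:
z = -1206262094/155781 (z = -13525/((-22775*(-1/13034))) + 8320*(-1/2736) = -13525/22775/13034 - 520/171 = -13525*13034/22775 - 520/171 = -7051394/911 - 520/171 = -1206262094/155781 ≈ -7743.3)
√(z - 20045) = √(-1206262094/155781 - 20045) = √(-4328892239/155781) = I*√74928795764851/51927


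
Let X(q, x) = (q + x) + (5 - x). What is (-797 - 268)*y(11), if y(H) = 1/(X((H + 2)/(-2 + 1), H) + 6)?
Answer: 1065/2 ≈ 532.50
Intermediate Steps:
X(q, x) = 5 + q
y(H) = 1/(9 - H) (y(H) = 1/((5 + (H + 2)/(-2 + 1)) + 6) = 1/((5 + (2 + H)/(-1)) + 6) = 1/((5 + (2 + H)*(-1)) + 6) = 1/((5 + (-2 - H)) + 6) = 1/((3 - H) + 6) = 1/(9 - H))
(-797 - 268)*y(11) = (-797 - 268)*(-1/(-9 + 11)) = -(-1065)/2 = -1065*(-1/2) = 1065/2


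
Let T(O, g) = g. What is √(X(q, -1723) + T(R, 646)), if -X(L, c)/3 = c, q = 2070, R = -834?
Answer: √5815 ≈ 76.256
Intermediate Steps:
X(L, c) = -3*c
√(X(q, -1723) + T(R, 646)) = √(-3*(-1723) + 646) = √(5169 + 646) = √5815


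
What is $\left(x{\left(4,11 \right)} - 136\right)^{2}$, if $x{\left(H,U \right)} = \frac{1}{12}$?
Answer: $\frac{2660161}{144} \approx 18473.0$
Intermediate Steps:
$x{\left(H,U \right)} = \frac{1}{12}$
$\left(x{\left(4,11 \right)} - 136\right)^{2} = \left(\frac{1}{12} - 136\right)^{2} = \left(- \frac{1631}{12}\right)^{2} = \frac{2660161}{144}$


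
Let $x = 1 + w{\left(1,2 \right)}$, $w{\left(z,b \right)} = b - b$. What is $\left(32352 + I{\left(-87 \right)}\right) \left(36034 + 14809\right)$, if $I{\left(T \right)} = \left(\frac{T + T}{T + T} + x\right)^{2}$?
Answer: $1645076108$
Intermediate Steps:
$w{\left(z,b \right)} = 0$
$x = 1$ ($x = 1 + 0 = 1$)
$I{\left(T \right)} = 4$ ($I{\left(T \right)} = \left(\frac{T + T}{T + T} + 1\right)^{2} = \left(\frac{2 T}{2 T} + 1\right)^{2} = \left(2 T \frac{1}{2 T} + 1\right)^{2} = \left(1 + 1\right)^{2} = 2^{2} = 4$)
$\left(32352 + I{\left(-87 \right)}\right) \left(36034 + 14809\right) = \left(32352 + 4\right) \left(36034 + 14809\right) = 32356 \cdot 50843 = 1645076108$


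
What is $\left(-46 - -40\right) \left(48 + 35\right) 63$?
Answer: $-31374$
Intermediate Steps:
$\left(-46 - -40\right) \left(48 + 35\right) 63 = \left(-46 + 40\right) 83 \cdot 63 = \left(-6\right) 83 \cdot 63 = \left(-498\right) 63 = -31374$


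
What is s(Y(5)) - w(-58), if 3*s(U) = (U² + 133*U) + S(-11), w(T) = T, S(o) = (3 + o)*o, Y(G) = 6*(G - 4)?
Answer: 1096/3 ≈ 365.33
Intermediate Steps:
Y(G) = -24 + 6*G (Y(G) = 6*(-4 + G) = -24 + 6*G)
S(o) = o*(3 + o)
s(U) = 88/3 + U²/3 + 133*U/3 (s(U) = ((U² + 133*U) - 11*(3 - 11))/3 = ((U² + 133*U) - 11*(-8))/3 = ((U² + 133*U) + 88)/3 = (88 + U² + 133*U)/3 = 88/3 + U²/3 + 133*U/3)
s(Y(5)) - w(-58) = (88/3 + (-24 + 6*5)²/3 + 133*(-24 + 6*5)/3) - 1*(-58) = (88/3 + (-24 + 30)²/3 + 133*(-24 + 30)/3) + 58 = (88/3 + (⅓)*6² + (133/3)*6) + 58 = (88/3 + (⅓)*36 + 266) + 58 = (88/3 + 12 + 266) + 58 = 922/3 + 58 = 1096/3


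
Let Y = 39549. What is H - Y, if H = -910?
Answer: -40459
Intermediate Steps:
H - Y = -910 - 1*39549 = -910 - 39549 = -40459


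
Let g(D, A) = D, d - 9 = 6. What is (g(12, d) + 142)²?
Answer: 23716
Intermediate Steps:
d = 15 (d = 9 + 6 = 15)
(g(12, d) + 142)² = (12 + 142)² = 154² = 23716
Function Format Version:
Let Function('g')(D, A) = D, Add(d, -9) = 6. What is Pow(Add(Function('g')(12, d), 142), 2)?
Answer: 23716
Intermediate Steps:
d = 15 (d = Add(9, 6) = 15)
Pow(Add(Function('g')(12, d), 142), 2) = Pow(Add(12, 142), 2) = Pow(154, 2) = 23716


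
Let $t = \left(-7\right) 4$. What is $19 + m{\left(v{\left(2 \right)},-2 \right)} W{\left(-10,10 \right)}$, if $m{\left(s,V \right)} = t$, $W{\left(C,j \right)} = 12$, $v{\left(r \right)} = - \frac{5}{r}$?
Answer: $-317$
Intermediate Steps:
$t = -28$
$m{\left(s,V \right)} = -28$
$19 + m{\left(v{\left(2 \right)},-2 \right)} W{\left(-10,10 \right)} = 19 - 336 = -317$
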